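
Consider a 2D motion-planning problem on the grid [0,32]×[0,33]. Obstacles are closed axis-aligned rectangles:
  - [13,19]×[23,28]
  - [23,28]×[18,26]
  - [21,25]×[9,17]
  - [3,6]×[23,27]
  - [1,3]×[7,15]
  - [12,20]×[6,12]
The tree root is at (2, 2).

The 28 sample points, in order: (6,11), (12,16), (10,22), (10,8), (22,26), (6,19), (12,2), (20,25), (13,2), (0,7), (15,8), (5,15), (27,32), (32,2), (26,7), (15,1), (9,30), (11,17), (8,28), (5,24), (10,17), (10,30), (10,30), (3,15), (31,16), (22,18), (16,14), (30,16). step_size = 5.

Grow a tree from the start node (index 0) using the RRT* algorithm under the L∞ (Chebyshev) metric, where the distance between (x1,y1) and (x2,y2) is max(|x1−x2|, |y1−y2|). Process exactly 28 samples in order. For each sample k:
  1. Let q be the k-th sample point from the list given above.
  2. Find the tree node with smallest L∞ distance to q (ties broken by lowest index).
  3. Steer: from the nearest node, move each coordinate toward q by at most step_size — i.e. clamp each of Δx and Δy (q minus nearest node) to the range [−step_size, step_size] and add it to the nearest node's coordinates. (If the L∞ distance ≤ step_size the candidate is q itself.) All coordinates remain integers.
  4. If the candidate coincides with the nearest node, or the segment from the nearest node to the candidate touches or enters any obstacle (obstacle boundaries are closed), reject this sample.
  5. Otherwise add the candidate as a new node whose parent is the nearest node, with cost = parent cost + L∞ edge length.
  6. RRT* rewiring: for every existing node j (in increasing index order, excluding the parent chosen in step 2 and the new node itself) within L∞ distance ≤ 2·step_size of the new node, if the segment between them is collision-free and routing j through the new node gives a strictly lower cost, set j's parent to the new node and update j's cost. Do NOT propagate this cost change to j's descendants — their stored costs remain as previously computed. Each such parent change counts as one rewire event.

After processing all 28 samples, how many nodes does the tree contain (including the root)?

Node count: 17

1. q=(6,11) nearest=0 d=9 new=(6,7) → add node 1 parent=0 cost=5
2. q=(12,16) nearest=1 d=9 new=(11,12) → add node 2 parent=1 cost=10
3. q=(10,22) nearest=2 d=10 new=(10,17) → add node 3 parent=2 cost=15
4. q=(10,8) nearest=1 d=4 new=(10,8) → add node 4 parent=1 cost=9
5. q=(22,26) nearest=3 d=12 new=(15,22) → add node 5 parent=3 cost=20
6. q=(6,19) nearest=3 d=4 new=(6,19) → add node 6 parent=3 cost=19
7. q=(12,2) nearest=1 d=6 new=(11,2) → add node 7 parent=1 cost=10
8. q=(20,25) nearest=5 d=5 new=(20,25) → blocked by [13,19]×[23,28], reject
9. q=(13,2) nearest=7 d=2 new=(13,2) → add node 8 parent=7 cost=12
10. q=(0,7) nearest=0 d=5 new=(0,7) → add node 9 parent=0 cost=5
11. q=(15,8) nearest=2 d=4 new=(15,8) → blocked by [12,20]×[6,12], reject
12. q=(5,15) nearest=6 d=4 new=(5,15) → add node 10 parent=6 cost=23
13. q=(27,32) nearest=5 d=12 new=(20,27) → blocked by [13,19]×[23,28], reject
14. q=(32,2) nearest=8 d=19 new=(18,2) → add node 11 parent=8 cost=17
15. q=(26,7) nearest=11 d=8 new=(23,7) → add node 12 parent=11 cost=22
16. q=(15,1) nearest=8 d=2 new=(15,1) → add node 13 parent=8 cost=14
17. q=(9,30) nearest=5 d=8 new=(10,27) → blocked by [13,19]×[23,28], reject
18. q=(11,17) nearest=3 d=1 new=(11,17) → add node 14 parent=3 cost=16; rewire 10→14 (22<23)
19. q=(8,28) nearest=5 d=7 new=(10,27) → blocked by [13,19]×[23,28], reject
20. q=(5,24) nearest=6 d=5 new=(5,24) → blocked by [3,6]×[23,27], reject
21. q=(10,17) nearest=3 d=0 → coincident, reject
22. q=(10,30) nearest=5 d=8 new=(10,27) → blocked by [13,19]×[23,28], reject
23. q=(10,30) nearest=5 d=8 new=(10,27) → blocked by [13,19]×[23,28], reject
24. q=(3,15) nearest=10 d=2 new=(3,15) → blocked by [1,3]×[7,15], reject
25. q=(31,16) nearest=12 d=9 new=(28,12) → blocked by [21,25]×[9,17], reject
26. q=(22,18) nearest=5 d=7 new=(20,18) → add node 15 parent=5 cost=25
27. q=(16,14) nearest=15 d=4 new=(16,14) → add node 16 parent=15 cost=29
28. q=(30,16) nearest=12 d=9 new=(28,12) → blocked by [21,25]×[9,17], reject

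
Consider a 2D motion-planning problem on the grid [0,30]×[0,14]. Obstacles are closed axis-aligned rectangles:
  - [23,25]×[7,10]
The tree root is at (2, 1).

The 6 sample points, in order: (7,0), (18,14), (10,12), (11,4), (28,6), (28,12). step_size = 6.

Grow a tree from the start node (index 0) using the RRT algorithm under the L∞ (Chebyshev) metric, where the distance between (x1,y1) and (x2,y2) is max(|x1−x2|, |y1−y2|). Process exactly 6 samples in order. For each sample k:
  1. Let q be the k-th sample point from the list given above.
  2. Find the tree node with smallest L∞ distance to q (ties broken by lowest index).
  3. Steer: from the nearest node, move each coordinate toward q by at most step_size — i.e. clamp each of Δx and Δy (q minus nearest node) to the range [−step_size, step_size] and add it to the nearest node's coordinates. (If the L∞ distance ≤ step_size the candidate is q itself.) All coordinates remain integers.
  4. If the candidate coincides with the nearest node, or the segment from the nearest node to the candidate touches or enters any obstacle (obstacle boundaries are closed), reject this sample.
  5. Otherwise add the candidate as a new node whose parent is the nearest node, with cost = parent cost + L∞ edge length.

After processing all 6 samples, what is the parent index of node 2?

1. q=(7,0) nearest=0 d=5 new=(7,0) → add node 1 parent=0 cost=5
2. q=(18,14) nearest=1 d=14 new=(13,6) → add node 2 parent=1 cost=11
3. q=(10,12) nearest=2 d=6 new=(10,12) → add node 3 parent=2 cost=17
4. q=(11,4) nearest=2 d=2 new=(11,4) → add node 4 parent=2 cost=13
5. q=(28,6) nearest=2 d=15 new=(19,6) → add node 5 parent=2 cost=17
6. q=(28,12) nearest=5 d=9 new=(25,12) → blocked by [23,25]×[7,10], reject

Parent of node 2: 1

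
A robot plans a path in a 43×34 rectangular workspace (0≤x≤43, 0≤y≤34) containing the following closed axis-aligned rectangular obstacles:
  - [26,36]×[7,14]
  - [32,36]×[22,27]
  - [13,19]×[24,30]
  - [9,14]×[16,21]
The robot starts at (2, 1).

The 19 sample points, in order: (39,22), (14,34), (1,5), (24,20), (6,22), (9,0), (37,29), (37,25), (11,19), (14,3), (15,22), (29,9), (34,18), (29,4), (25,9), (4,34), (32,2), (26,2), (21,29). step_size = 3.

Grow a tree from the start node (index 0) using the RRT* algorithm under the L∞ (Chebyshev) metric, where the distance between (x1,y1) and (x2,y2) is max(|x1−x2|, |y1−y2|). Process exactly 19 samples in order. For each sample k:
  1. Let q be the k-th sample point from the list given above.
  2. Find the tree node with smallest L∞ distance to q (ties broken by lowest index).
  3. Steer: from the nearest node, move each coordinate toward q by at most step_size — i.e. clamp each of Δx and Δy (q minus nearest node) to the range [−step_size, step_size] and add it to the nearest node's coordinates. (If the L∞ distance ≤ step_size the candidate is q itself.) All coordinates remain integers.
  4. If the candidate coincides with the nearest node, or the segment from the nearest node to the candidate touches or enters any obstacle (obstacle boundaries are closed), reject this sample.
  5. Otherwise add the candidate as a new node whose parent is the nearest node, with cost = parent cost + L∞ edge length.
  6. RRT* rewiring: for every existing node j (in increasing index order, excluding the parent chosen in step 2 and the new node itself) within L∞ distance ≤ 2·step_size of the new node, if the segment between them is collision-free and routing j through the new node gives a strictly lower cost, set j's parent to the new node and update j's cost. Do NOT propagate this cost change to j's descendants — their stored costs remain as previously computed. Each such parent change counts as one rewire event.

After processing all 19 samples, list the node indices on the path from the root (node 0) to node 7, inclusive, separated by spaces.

Path: 0 1 2 4 7

1. q=(39,22) nearest=0 d=37 new=(5,4) → add node 1 parent=0 cost=3
2. q=(14,34) nearest=1 d=30 new=(8,7) → add node 2 parent=1 cost=6
3. q=(1,5) nearest=0 d=4 new=(1,4) → add node 3 parent=0 cost=3
4. q=(24,20) nearest=2 d=16 new=(11,10) → add node 4 parent=2 cost=9
5. q=(6,22) nearest=4 d=12 new=(8,13) → add node 5 parent=4 cost=12
6. q=(9,0) nearest=1 d=4 new=(8,1) → add node 6 parent=1 cost=6
7. q=(37,29) nearest=4 d=26 new=(14,13) → add node 7 parent=4 cost=12
8. q=(37,25) nearest=7 d=23 new=(17,16) → add node 8 parent=7 cost=15
9. q=(11,19) nearest=5 d=6 new=(11,16) → blocked by [9,14]×[16,21], reject
10. q=(14,3) nearest=2 d=6 new=(11,4) → add node 9 parent=2 cost=9
11. q=(15,22) nearest=8 d=6 new=(15,19) → add node 10 parent=8 cost=18
12. q=(29,9) nearest=8 d=12 new=(20,13) → add node 11 parent=8 cost=18
13. q=(34,18) nearest=11 d=14 new=(23,16) → add node 12 parent=11 cost=21
14. q=(29,4) nearest=11 d=9 new=(23,10) → add node 13 parent=11 cost=21
15. q=(25,9) nearest=13 d=2 new=(25,9) → add node 14 parent=13 cost=23
16. q=(4,34) nearest=10 d=15 new=(12,22) → blocked by [9,14]×[16,21], reject
17. q=(32,2) nearest=14 d=7 new=(28,6) → blocked by [26,36]×[7,14], reject
18. q=(26,2) nearest=14 d=7 new=(26,6) → add node 15 parent=14 cost=26
19. q=(21,29) nearest=10 d=10 new=(18,22) → add node 16 parent=10 cost=21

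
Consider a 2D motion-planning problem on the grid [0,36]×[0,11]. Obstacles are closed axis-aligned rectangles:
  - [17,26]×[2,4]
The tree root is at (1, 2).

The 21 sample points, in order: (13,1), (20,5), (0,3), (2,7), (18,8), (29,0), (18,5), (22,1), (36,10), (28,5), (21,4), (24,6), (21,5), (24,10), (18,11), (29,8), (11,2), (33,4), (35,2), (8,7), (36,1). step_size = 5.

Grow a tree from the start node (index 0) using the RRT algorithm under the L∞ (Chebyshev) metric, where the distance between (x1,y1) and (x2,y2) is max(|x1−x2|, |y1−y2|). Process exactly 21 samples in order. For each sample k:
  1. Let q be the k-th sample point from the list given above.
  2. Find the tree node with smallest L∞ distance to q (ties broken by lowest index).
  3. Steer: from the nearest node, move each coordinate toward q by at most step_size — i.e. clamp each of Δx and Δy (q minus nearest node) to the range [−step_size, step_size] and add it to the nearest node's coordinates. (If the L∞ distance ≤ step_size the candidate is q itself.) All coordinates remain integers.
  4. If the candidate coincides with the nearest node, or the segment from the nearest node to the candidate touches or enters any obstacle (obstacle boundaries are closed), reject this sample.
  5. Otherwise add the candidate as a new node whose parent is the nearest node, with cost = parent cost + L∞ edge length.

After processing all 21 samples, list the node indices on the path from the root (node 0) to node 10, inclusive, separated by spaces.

Path: 0 1 2 5 6 10

1. q=(13,1) nearest=0 d=12 new=(6,1) → add node 1 parent=0 cost=5
2. q=(20,5) nearest=1 d=14 new=(11,5) → add node 2 parent=1 cost=10
3. q=(0,3) nearest=0 d=1 new=(0,3) → add node 3 parent=0 cost=1
4. q=(2,7) nearest=3 d=4 new=(2,7) → add node 4 parent=3 cost=5
5. q=(18,8) nearest=2 d=7 new=(16,8) → add node 5 parent=2 cost=15
6. q=(29,0) nearest=5 d=13 new=(21,3) → blocked by [17,26]×[2,4], reject
7. q=(18,5) nearest=5 d=3 new=(18,5) → add node 6 parent=5 cost=18
8. q=(22,1) nearest=6 d=4 new=(22,1) → blocked by [17,26]×[2,4], reject
9. q=(36,10) nearest=6 d=18 new=(23,10) → add node 7 parent=6 cost=23
10. q=(28,5) nearest=7 d=5 new=(28,5) → add node 8 parent=7 cost=28
11. q=(21,4) nearest=6 d=3 new=(21,4) → blocked by [17,26]×[2,4], reject
12. q=(24,6) nearest=7 d=4 new=(24,6) → add node 9 parent=7 cost=27
13. q=(21,5) nearest=6 d=3 new=(21,5) → add node 10 parent=6 cost=21
14. q=(24,10) nearest=7 d=1 new=(24,10) → add node 11 parent=7 cost=24
15. q=(18,11) nearest=5 d=3 new=(18,11) → add node 12 parent=5 cost=18
16. q=(29,8) nearest=8 d=3 new=(29,8) → add node 13 parent=8 cost=31
17. q=(11,2) nearest=2 d=3 new=(11,2) → add node 14 parent=2 cost=13
18. q=(33,4) nearest=13 d=4 new=(33,4) → add node 15 parent=13 cost=35
19. q=(35,2) nearest=15 d=2 new=(35,2) → add node 16 parent=15 cost=37
20. q=(8,7) nearest=2 d=3 new=(8,7) → add node 17 parent=2 cost=13
21. q=(36,1) nearest=16 d=1 new=(36,1) → add node 18 parent=16 cost=38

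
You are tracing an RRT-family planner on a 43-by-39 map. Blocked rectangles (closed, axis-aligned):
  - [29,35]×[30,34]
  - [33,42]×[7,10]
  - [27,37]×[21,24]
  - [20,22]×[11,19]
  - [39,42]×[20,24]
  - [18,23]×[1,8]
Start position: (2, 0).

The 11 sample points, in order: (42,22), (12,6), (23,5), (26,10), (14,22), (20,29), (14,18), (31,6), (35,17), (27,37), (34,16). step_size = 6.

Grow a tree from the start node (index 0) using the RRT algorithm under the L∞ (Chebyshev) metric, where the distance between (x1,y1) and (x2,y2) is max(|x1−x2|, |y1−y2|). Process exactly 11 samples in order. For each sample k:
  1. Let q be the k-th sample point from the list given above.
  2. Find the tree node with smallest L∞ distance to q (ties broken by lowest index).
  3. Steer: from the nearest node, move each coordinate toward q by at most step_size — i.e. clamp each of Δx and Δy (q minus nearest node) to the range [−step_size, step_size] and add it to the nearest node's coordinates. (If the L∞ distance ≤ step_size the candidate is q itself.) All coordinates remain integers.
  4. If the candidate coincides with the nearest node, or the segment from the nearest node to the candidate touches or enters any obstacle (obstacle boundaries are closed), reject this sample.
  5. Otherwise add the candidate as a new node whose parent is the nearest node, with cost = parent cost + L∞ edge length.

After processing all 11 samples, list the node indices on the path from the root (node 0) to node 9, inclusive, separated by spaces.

Path: 0 1 2 3 4 5 7 9

1. q=(42,22) nearest=0 d=40 new=(8,6) → add node 1 parent=0 cost=6
2. q=(12,6) nearest=1 d=4 new=(12,6) → add node 2 parent=1 cost=10
3. q=(23,5) nearest=2 d=11 new=(18,5) → blocked by [18,23]×[1,8], reject
4. q=(26,10) nearest=2 d=14 new=(18,10) → add node 3 parent=2 cost=16
5. q=(14,22) nearest=3 d=12 new=(14,16) → add node 4 parent=3 cost=22
6. q=(20,29) nearest=4 d=13 new=(20,22) → add node 5 parent=4 cost=28
7. q=(14,18) nearest=4 d=2 new=(14,18) → add node 6 parent=4 cost=24
8. q=(31,6) nearest=3 d=13 new=(24,6) → blocked by [18,23]×[1,8], reject
9. q=(35,17) nearest=5 d=15 new=(26,17) → add node 7 parent=5 cost=34
10. q=(27,37) nearest=5 d=15 new=(26,28) → add node 8 parent=5 cost=34
11. q=(34,16) nearest=7 d=8 new=(32,16) → add node 9 parent=7 cost=40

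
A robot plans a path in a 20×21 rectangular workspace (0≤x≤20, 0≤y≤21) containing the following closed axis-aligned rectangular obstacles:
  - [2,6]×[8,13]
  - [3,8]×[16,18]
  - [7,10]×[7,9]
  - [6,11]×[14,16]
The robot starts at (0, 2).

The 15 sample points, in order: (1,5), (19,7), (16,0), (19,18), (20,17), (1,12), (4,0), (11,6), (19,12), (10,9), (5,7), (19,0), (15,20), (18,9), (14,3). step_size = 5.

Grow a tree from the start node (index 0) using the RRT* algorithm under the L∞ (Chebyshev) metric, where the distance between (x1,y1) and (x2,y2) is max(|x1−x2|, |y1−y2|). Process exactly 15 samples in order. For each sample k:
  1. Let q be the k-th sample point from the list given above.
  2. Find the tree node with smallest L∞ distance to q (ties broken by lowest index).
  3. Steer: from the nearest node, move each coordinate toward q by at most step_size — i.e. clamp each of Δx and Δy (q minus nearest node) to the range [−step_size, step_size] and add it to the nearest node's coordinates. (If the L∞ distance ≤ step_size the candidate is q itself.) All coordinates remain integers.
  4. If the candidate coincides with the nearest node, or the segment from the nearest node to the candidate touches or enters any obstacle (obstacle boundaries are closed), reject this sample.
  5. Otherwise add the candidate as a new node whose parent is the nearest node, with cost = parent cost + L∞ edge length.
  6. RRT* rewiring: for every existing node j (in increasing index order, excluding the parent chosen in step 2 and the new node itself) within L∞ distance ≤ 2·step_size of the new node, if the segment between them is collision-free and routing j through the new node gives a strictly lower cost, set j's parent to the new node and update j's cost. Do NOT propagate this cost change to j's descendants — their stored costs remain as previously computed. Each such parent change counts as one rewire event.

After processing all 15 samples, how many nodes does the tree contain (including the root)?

1. q=(1,5) nearest=0 d=3 new=(1,5) → add node 1 parent=0 cost=3
2. q=(19,7) nearest=1 d=18 new=(6,7) → add node 2 parent=1 cost=8
3. q=(16,0) nearest=2 d=10 new=(11,2) → add node 3 parent=2 cost=13
4. q=(19,18) nearest=2 d=13 new=(11,12) → blocked by [7,10]×[7,9], reject
5. q=(20,17) nearest=2 d=14 new=(11,12) → blocked by [7,10]×[7,9], reject
6. q=(1,12) nearest=2 d=5 new=(1,12) → blocked by [2,6]×[8,13], reject
7. q=(4,0) nearest=0 d=4 new=(4,0) → add node 4 parent=0 cost=4; rewire 3→4 (11<13)
8. q=(11,6) nearest=3 d=4 new=(11,6) → add node 5 parent=3 cost=15
9. q=(19,12) nearest=5 d=8 new=(16,11) → add node 6 parent=5 cost=20
10. q=(10,9) nearest=5 d=3 new=(10,9) → blocked by [7,10]×[7,9], reject
11. q=(5,7) nearest=2 d=1 new=(5,7) → add node 7 parent=2 cost=9
12. q=(19,0) nearest=3 d=8 new=(16,0) → add node 8 parent=3 cost=16
13. q=(15,20) nearest=6 d=9 new=(15,16) → add node 9 parent=6 cost=25
14. q=(18,9) nearest=6 d=2 new=(18,9) → add node 10 parent=6 cost=22
15. q=(14,3) nearest=3 d=3 new=(14,3) → add node 11 parent=3 cost=14; rewire 10→11 (20<22)

Node count: 12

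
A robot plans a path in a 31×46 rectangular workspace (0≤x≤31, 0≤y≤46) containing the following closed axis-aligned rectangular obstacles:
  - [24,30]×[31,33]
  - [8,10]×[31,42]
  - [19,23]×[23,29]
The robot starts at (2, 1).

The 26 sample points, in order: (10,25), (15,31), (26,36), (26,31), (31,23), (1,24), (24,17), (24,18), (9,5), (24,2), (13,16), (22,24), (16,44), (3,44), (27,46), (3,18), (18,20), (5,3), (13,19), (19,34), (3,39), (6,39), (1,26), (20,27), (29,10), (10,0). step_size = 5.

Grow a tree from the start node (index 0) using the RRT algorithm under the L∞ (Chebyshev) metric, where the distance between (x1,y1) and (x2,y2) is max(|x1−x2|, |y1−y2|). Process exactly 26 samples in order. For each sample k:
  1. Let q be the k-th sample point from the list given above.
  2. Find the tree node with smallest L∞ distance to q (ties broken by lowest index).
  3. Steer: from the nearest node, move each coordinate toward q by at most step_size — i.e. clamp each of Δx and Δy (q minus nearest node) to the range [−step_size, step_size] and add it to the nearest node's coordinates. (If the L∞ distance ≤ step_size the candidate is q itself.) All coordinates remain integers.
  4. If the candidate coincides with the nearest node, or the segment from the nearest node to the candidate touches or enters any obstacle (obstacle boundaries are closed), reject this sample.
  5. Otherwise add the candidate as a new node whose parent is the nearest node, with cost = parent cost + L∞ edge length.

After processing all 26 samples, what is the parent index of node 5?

Parent of node 5: 4

1. q=(10,25) nearest=0 d=24 new=(7,6) → add node 1 parent=0 cost=5
2. q=(15,31) nearest=1 d=25 new=(12,11) → add node 2 parent=1 cost=10
3. q=(26,36) nearest=2 d=25 new=(17,16) → add node 3 parent=2 cost=15
4. q=(26,31) nearest=3 d=15 new=(22,21) → add node 4 parent=3 cost=20
5. q=(31,23) nearest=4 d=9 new=(27,23) → add node 5 parent=4 cost=25
6. q=(1,24) nearest=2 d=13 new=(7,16) → add node 6 parent=2 cost=15
7. q=(24,17) nearest=4 d=4 new=(24,17) → add node 7 parent=4 cost=24
8. q=(24,18) nearest=7 d=1 new=(24,18) → add node 8 parent=7 cost=25
9. q=(9,5) nearest=1 d=2 new=(9,5) → add node 9 parent=1 cost=7
10. q=(24,2) nearest=2 d=12 new=(17,6) → add node 10 parent=2 cost=15
11. q=(13,16) nearest=3 d=4 new=(13,16) → add node 11 parent=3 cost=19
12. q=(22,24) nearest=4 d=3 new=(22,24) → blocked by [19,23]×[23,29], reject
13. q=(16,44) nearest=5 d=21 new=(22,28) → blocked by [19,23]×[23,29], reject
14. q=(3,44) nearest=4 d=23 new=(17,26) → blocked by [19,23]×[23,29], reject
15. q=(27,46) nearest=5 d=23 new=(27,28) → add node 12 parent=5 cost=30
16. q=(3,18) nearest=6 d=4 new=(3,18) → add node 13 parent=6 cost=19
17. q=(18,20) nearest=3 d=4 new=(18,20) → add node 14 parent=3 cost=19
18. q=(5,3) nearest=0 d=3 new=(5,3) → add node 15 parent=0 cost=3
19. q=(13,19) nearest=11 d=3 new=(13,19) → add node 16 parent=11 cost=22
20. q=(19,34) nearest=12 d=8 new=(22,33) → blocked by [24,30]×[31,33], reject
21. q=(3,39) nearest=4 d=19 new=(17,26) → blocked by [19,23]×[23,29], reject
22. q=(6,39) nearest=4 d=18 new=(17,26) → blocked by [19,23]×[23,29], reject
23. q=(1,26) nearest=13 d=8 new=(1,23) → add node 17 parent=13 cost=24
24. q=(20,27) nearest=4 d=6 new=(20,26) → blocked by [19,23]×[23,29], reject
25. q=(29,10) nearest=7 d=7 new=(29,12) → add node 18 parent=7 cost=29
26. q=(10,0) nearest=9 d=5 new=(10,0) → add node 19 parent=9 cost=12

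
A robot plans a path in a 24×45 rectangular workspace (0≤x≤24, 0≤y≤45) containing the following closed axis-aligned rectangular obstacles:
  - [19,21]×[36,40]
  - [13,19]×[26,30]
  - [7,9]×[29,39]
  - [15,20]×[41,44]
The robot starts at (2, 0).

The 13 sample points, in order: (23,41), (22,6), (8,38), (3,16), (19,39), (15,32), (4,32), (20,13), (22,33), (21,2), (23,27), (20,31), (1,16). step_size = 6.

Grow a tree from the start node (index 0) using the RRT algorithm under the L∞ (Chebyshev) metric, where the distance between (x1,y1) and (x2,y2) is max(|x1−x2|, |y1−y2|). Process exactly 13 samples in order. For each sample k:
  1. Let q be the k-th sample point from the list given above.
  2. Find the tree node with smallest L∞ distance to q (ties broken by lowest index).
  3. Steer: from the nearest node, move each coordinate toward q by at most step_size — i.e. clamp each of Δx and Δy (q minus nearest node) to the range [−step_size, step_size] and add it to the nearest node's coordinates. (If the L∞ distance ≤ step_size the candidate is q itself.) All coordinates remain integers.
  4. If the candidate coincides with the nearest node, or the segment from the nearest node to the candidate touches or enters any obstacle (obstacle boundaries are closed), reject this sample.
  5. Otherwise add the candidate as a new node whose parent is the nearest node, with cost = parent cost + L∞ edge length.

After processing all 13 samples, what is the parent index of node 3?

1. q=(23,41) nearest=0 d=41 new=(8,6) → add node 1 parent=0 cost=6
2. q=(22,6) nearest=1 d=14 new=(14,6) → add node 2 parent=1 cost=12
3. q=(8,38) nearest=1 d=32 new=(8,12) → add node 3 parent=1 cost=12
4. q=(3,16) nearest=3 d=5 new=(3,16) → add node 4 parent=3 cost=17
5. q=(19,39) nearest=4 d=23 new=(9,22) → add node 5 parent=4 cost=23
6. q=(15,32) nearest=5 d=10 new=(15,28) → blocked by [13,19]×[26,30], reject
7. q=(4,32) nearest=5 d=10 new=(4,28) → add node 6 parent=5 cost=29
8. q=(20,13) nearest=2 d=7 new=(20,12) → add node 7 parent=2 cost=18
9. q=(22,33) nearest=5 d=13 new=(15,28) → blocked by [13,19]×[26,30], reject
10. q=(21,2) nearest=2 d=7 new=(20,2) → add node 8 parent=2 cost=18
11. q=(23,27) nearest=5 d=14 new=(15,27) → blocked by [13,19]×[26,30], reject
12. q=(20,31) nearest=5 d=11 new=(15,28) → blocked by [13,19]×[26,30], reject
13. q=(1,16) nearest=4 d=2 new=(1,16) → add node 9 parent=4 cost=19

Parent of node 3: 1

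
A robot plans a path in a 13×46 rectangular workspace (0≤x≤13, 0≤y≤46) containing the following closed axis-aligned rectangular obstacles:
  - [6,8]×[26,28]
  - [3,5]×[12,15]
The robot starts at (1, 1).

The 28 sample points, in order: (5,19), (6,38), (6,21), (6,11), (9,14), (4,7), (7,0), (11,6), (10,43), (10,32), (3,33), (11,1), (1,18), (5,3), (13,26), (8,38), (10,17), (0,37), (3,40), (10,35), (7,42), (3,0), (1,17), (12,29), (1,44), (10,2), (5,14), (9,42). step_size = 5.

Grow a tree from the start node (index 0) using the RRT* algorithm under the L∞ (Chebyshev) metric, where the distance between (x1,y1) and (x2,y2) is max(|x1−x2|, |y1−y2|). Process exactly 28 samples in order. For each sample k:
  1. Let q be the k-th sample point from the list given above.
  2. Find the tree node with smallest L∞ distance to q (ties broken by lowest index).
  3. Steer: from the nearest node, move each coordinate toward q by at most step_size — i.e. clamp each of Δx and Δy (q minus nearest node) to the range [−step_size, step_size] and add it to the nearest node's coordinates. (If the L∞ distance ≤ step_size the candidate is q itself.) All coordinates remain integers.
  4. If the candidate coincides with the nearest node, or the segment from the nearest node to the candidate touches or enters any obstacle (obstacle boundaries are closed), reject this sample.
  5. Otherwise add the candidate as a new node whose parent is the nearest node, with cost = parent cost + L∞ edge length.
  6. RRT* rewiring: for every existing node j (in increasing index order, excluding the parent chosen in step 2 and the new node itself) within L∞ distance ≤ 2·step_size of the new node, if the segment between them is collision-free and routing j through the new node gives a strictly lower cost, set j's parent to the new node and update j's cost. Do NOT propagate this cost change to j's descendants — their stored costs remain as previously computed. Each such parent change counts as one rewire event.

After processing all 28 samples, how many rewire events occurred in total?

1. q=(5,19) nearest=0 d=18 new=(5,6) → add node 1 parent=0 cost=5
2. q=(6,38) nearest=1 d=32 new=(6,11) → add node 2 parent=1 cost=10
3. q=(6,21) nearest=2 d=10 new=(6,16) → add node 3 parent=2 cost=15
4. q=(6,11) nearest=2 d=0 → coincident, reject
5. q=(9,14) nearest=2 d=3 new=(9,14) → add node 4 parent=2 cost=13
6. q=(4,7) nearest=1 d=1 new=(4,7) → add node 5 parent=1 cost=6
7. q=(7,0) nearest=0 d=6 new=(6,0) → add node 6 parent=0 cost=5
8. q=(11,6) nearest=2 d=5 new=(11,6) → add node 7 parent=2 cost=15
9. q=(10,43) nearest=3 d=27 new=(10,21) → add node 8 parent=3 cost=20
10. q=(10,32) nearest=8 d=11 new=(10,26) → add node 9 parent=8 cost=25
11. q=(3,33) nearest=9 d=7 new=(5,31) → blocked by [6,8]×[26,28], reject
12. q=(11,1) nearest=6 d=5 new=(11,1) → add node 10 parent=6 cost=10
13. q=(1,18) nearest=3 d=5 new=(1,18) → add node 11 parent=3 cost=20
14. q=(5,3) nearest=1 d=3 new=(5,3) → add node 12 parent=1 cost=8; rewire 7→12 (14<15)
15. q=(13,26) nearest=9 d=3 new=(13,26) → add node 13 parent=9 cost=28
16. q=(8,38) nearest=9 d=12 new=(8,31) → add node 14 parent=9 cost=30
17. q=(10,17) nearest=4 d=3 new=(10,17) → add node 15 parent=4 cost=16; rewire 13→15 (25<28)
18. q=(0,37) nearest=14 d=8 new=(3,36) → add node 16 parent=14 cost=35
19. q=(3,40) nearest=16 d=4 new=(3,40) → add node 17 parent=16 cost=39
20. q=(10,35) nearest=14 d=4 new=(10,35) → add node 18 parent=14 cost=34
21. q=(7,42) nearest=17 d=4 new=(7,42) → add node 19 parent=17 cost=43
22. q=(3,0) nearest=0 d=2 new=(3,0) → add node 20 parent=0 cost=2; rewire 7→20 (10<14); rewire 12→20 (5<8)
23. q=(1,17) nearest=11 d=1 new=(1,17) → add node 21 parent=11 cost=21
24. q=(12,29) nearest=9 d=3 new=(12,29) → add node 22 parent=9 cost=28
25. q=(1,44) nearest=17 d=4 new=(1,44) → add node 23 parent=17 cost=43
26. q=(10,2) nearest=10 d=1 new=(10,2) → add node 24 parent=10 cost=11
27. q=(5,14) nearest=3 d=2 new=(5,14) → blocked by [3,5]×[12,15], reject
28. q=(9,42) nearest=19 d=2 new=(9,42) → add node 25 parent=19 cost=45

Rewire events: 4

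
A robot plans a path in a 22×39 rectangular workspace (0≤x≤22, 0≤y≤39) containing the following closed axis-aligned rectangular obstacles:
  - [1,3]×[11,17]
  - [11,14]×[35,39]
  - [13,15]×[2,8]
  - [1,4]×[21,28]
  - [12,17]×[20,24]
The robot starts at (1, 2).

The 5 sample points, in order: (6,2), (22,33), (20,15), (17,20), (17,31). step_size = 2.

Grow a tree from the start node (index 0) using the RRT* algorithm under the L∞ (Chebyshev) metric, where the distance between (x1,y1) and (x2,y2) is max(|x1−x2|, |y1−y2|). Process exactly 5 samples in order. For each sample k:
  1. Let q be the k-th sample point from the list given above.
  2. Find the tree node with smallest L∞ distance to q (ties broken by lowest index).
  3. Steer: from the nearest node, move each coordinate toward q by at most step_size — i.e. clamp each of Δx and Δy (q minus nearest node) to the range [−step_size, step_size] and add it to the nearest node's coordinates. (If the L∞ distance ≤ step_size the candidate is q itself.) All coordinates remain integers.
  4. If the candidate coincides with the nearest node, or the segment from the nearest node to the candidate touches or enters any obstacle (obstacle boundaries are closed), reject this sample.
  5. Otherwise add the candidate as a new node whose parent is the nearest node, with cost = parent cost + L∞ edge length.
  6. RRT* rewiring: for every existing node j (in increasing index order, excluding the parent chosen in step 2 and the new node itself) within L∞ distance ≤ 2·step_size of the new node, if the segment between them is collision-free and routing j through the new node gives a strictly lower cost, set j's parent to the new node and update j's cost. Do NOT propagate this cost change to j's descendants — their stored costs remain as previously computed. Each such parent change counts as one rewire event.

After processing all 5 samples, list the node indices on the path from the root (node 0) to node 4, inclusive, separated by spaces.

Path: 0 2 4

1. q=(6,2) nearest=0 d=5 new=(3,2) → add node 1 parent=0 cost=2
2. q=(22,33) nearest=0 d=31 new=(3,4) → add node 2 parent=0 cost=2
3. q=(20,15) nearest=1 d=17 new=(5,4) → add node 3 parent=1 cost=4
4. q=(17,20) nearest=2 d=16 new=(5,6) → add node 4 parent=2 cost=4
5. q=(17,31) nearest=4 d=25 new=(7,8) → add node 5 parent=4 cost=6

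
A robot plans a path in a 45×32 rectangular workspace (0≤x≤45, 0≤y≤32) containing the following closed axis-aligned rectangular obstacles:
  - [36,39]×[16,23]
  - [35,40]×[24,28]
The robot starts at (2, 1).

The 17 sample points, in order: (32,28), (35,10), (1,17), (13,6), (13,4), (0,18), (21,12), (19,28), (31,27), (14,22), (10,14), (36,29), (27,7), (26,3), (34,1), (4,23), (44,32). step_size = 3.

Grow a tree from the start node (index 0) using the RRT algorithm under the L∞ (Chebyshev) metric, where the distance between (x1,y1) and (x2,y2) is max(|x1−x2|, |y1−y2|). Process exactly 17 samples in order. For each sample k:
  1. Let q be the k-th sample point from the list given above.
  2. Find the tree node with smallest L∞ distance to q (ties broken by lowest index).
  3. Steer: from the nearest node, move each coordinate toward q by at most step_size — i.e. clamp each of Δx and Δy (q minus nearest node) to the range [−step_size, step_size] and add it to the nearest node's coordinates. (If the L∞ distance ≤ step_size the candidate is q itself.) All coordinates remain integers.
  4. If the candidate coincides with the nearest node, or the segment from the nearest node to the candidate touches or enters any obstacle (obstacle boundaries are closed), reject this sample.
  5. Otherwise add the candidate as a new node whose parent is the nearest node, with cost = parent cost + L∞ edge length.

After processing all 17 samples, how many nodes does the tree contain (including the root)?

Node count: 18

1. q=(32,28) nearest=0 d=30 new=(5,4) → add node 1 parent=0 cost=3
2. q=(35,10) nearest=1 d=30 new=(8,7) → add node 2 parent=1 cost=6
3. q=(1,17) nearest=2 d=10 new=(5,10) → add node 3 parent=2 cost=9
4. q=(13,6) nearest=2 d=5 new=(11,6) → add node 4 parent=2 cost=9
5. q=(13,4) nearest=4 d=2 new=(13,4) → add node 5 parent=4 cost=11
6. q=(0,18) nearest=3 d=8 new=(2,13) → add node 6 parent=3 cost=12
7. q=(21,12) nearest=5 d=8 new=(16,7) → add node 7 parent=5 cost=14
8. q=(19,28) nearest=6 d=17 new=(5,16) → add node 8 parent=6 cost=15
9. q=(31,27) nearest=7 d=20 new=(19,10) → add node 9 parent=7 cost=17
10. q=(14,22) nearest=8 d=9 new=(8,19) → add node 10 parent=8 cost=18
11. q=(10,14) nearest=3 d=5 new=(8,13) → add node 11 parent=3 cost=12
12. q=(36,29) nearest=9 d=19 new=(22,13) → add node 12 parent=9 cost=20
13. q=(27,7) nearest=12 d=6 new=(25,10) → add node 13 parent=12 cost=23
14. q=(26,3) nearest=9 d=7 new=(22,7) → add node 14 parent=9 cost=20
15. q=(34,1) nearest=13 d=9 new=(28,7) → add node 15 parent=13 cost=26
16. q=(4,23) nearest=10 d=4 new=(5,22) → add node 16 parent=10 cost=21
17. q=(44,32) nearest=12 d=22 new=(25,16) → add node 17 parent=12 cost=23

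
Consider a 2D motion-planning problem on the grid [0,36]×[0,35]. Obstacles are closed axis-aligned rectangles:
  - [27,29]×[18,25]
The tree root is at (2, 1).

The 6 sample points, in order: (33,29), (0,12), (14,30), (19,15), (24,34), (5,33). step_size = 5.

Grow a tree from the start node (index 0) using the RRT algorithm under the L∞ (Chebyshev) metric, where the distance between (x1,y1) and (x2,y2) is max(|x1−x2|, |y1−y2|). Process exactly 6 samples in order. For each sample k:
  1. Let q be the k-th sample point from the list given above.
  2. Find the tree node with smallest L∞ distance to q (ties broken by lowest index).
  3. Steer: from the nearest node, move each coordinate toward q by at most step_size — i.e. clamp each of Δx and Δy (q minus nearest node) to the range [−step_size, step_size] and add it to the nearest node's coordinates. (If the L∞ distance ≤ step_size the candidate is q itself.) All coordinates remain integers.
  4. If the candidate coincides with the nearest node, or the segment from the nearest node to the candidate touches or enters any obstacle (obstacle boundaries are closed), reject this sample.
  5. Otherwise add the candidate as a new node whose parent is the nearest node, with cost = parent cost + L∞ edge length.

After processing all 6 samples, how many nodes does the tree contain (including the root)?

Node count: 7

1. q=(33,29) nearest=0 d=31 new=(7,6) → add node 1 parent=0 cost=5
2. q=(0,12) nearest=1 d=7 new=(2,11) → add node 2 parent=1 cost=10
3. q=(14,30) nearest=2 d=19 new=(7,16) → add node 3 parent=2 cost=15
4. q=(19,15) nearest=1 d=12 new=(12,11) → add node 4 parent=1 cost=10
5. q=(24,34) nearest=3 d=18 new=(12,21) → add node 5 parent=3 cost=20
6. q=(5,33) nearest=5 d=12 new=(7,26) → add node 6 parent=5 cost=25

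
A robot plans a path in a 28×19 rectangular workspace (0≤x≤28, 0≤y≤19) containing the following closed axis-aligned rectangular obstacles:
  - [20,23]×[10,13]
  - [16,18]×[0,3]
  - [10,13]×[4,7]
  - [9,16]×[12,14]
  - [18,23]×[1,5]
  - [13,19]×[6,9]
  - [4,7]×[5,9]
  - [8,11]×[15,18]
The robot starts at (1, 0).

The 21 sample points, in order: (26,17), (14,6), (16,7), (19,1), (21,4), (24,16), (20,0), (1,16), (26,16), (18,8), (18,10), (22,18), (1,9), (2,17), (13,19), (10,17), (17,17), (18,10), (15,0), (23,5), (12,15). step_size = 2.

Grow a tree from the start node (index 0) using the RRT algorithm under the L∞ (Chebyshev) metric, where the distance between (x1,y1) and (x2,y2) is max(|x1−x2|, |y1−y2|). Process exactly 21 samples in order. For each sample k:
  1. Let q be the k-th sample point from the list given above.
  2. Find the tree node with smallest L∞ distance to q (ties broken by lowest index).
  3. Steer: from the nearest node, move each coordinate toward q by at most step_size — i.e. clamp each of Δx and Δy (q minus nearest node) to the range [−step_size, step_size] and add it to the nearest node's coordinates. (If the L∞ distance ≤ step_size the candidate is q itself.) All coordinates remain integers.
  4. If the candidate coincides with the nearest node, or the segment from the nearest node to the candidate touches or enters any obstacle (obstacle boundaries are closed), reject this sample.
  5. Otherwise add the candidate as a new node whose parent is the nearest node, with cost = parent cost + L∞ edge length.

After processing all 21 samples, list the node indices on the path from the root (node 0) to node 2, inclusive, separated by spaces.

1. q=(26,17) nearest=0 d=25 new=(3,2) → add node 1 parent=0 cost=2
2. q=(14,6) nearest=1 d=11 new=(5,4) → add node 2 parent=1 cost=4
3. q=(16,7) nearest=2 d=11 new=(7,6) → blocked by [4,7]×[5,9], reject
4. q=(19,1) nearest=2 d=14 new=(7,2) → add node 3 parent=2 cost=6
5. q=(21,4) nearest=3 d=14 new=(9,4) → add node 4 parent=3 cost=8
6. q=(24,16) nearest=4 d=15 new=(11,6) → blocked by [10,13]×[4,7], reject
7. q=(20,0) nearest=4 d=11 new=(11,2) → add node 5 parent=4 cost=10
8. q=(1,16) nearest=2 d=12 new=(3,6) → blocked by [4,7]×[5,9], reject
9. q=(26,16) nearest=5 d=15 new=(13,4) → blocked by [10,13]×[4,7], reject
10. q=(18,8) nearest=5 d=7 new=(13,4) → blocked by [10,13]×[4,7], reject
11. q=(18,10) nearest=5 d=8 new=(13,4) → blocked by [10,13]×[4,7], reject
12. q=(22,18) nearest=4 d=14 new=(11,6) → blocked by [10,13]×[4,7], reject
13. q=(1,9) nearest=2 d=5 new=(3,6) → blocked by [4,7]×[5,9], reject
14. q=(2,17) nearest=2 d=13 new=(3,6) → blocked by [4,7]×[5,9], reject
15. q=(13,19) nearest=2 d=15 new=(7,6) → blocked by [4,7]×[5,9], reject
16. q=(10,17) nearest=2 d=13 new=(7,6) → blocked by [4,7]×[5,9], reject
17. q=(17,17) nearest=2 d=13 new=(7,6) → blocked by [4,7]×[5,9], reject
18. q=(18,10) nearest=5 d=8 new=(13,4) → blocked by [10,13]×[4,7], reject
19. q=(15,0) nearest=5 d=4 new=(13,0) → add node 6 parent=5 cost=12
20. q=(23,5) nearest=6 d=10 new=(15,2) → add node 7 parent=6 cost=14
21. q=(12,15) nearest=2 d=11 new=(7,6) → blocked by [4,7]×[5,9], reject

Path: 0 1 2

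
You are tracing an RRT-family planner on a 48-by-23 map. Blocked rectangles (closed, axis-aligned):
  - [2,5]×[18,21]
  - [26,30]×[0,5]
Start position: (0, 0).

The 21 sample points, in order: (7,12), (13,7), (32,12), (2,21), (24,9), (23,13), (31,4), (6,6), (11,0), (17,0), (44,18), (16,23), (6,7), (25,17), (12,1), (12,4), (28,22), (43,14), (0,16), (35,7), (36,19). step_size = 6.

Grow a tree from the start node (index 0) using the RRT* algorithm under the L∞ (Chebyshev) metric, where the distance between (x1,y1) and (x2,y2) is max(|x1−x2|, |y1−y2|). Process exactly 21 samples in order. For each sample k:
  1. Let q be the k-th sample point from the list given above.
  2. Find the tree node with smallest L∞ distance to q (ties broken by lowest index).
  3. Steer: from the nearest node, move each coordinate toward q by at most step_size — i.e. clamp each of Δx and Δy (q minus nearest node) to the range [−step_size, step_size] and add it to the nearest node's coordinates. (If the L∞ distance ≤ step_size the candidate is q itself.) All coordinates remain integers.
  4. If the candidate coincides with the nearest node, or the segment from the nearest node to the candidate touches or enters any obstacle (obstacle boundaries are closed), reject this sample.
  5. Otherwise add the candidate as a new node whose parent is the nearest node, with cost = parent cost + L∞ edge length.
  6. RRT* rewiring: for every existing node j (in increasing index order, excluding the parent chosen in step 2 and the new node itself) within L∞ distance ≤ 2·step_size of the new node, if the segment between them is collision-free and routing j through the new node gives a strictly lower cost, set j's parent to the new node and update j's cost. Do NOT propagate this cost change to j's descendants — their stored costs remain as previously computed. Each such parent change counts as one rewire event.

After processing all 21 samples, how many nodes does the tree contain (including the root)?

Node count: 20

1. q=(7,12) nearest=0 d=12 new=(6,6) → add node 1 parent=0 cost=6
2. q=(13,7) nearest=1 d=7 new=(12,7) → add node 2 parent=1 cost=12
3. q=(32,12) nearest=2 d=20 new=(18,12) → add node 3 parent=2 cost=18
4. q=(2,21) nearest=2 d=14 new=(6,13) → add node 4 parent=2 cost=18
5. q=(24,9) nearest=3 d=6 new=(24,9) → add node 5 parent=3 cost=24
6. q=(23,13) nearest=5 d=4 new=(23,13) → add node 6 parent=5 cost=28
7. q=(31,4) nearest=5 d=7 new=(30,4) → blocked by [26,30]×[0,5], reject
8. q=(6,6) nearest=1 d=0 → coincident, reject
9. q=(11,0) nearest=1 d=6 new=(11,0) → add node 7 parent=1 cost=12
10. q=(17,0) nearest=7 d=6 new=(17,0) → add node 8 parent=7 cost=18
11. q=(44,18) nearest=5 d=20 new=(30,15) → add node 9 parent=5 cost=30
12. q=(16,23) nearest=4 d=10 new=(12,19) → add node 10 parent=4 cost=24
13. q=(6,7) nearest=1 d=1 new=(6,7) → add node 11 parent=1 cost=7; rewire 4→11 (13<18); rewire 10→11 (19<24)
14. q=(25,17) nearest=6 d=4 new=(25,17) → add node 12 parent=6 cost=32
15. q=(12,1) nearest=7 d=1 new=(12,1) → add node 13 parent=7 cost=13; rewire 6→13 (25<28)
16. q=(12,4) nearest=2 d=3 new=(12,4) → add node 14 parent=2 cost=15
17. q=(28,22) nearest=12 d=5 new=(28,22) → add node 15 parent=12 cost=37
18. q=(43,14) nearest=9 d=13 new=(36,14) → add node 16 parent=9 cost=36
19. q=(0,16) nearest=4 d=6 new=(0,16) → add node 17 parent=4 cost=19
20. q=(35,7) nearest=16 d=7 new=(35,8) → add node 18 parent=16 cost=42
21. q=(36,19) nearest=16 d=5 new=(36,19) → add node 19 parent=16 cost=41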